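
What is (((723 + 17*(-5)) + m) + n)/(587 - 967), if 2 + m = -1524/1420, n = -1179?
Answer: 96573/67450 ≈ 1.4318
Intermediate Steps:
m = -1091/355 (m = -2 - 1524/1420 = -2 - 1524*1/1420 = -2 - 381/355 = -1091/355 ≈ -3.0732)
(((723 + 17*(-5)) + m) + n)/(587 - 967) = (((723 + 17*(-5)) - 1091/355) - 1179)/(587 - 967) = (((723 - 85) - 1091/355) - 1179)/(-380) = ((638 - 1091/355) - 1179)*(-1/380) = (225399/355 - 1179)*(-1/380) = -193146/355*(-1/380) = 96573/67450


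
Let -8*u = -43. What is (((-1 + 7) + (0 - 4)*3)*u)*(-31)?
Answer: 3999/4 ≈ 999.75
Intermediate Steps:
u = 43/8 (u = -⅛*(-43) = 43/8 ≈ 5.3750)
(((-1 + 7) + (0 - 4)*3)*u)*(-31) = (((-1 + 7) + (0 - 4)*3)*(43/8))*(-31) = ((6 - 4*3)*(43/8))*(-31) = ((6 - 12)*(43/8))*(-31) = -6*43/8*(-31) = -129/4*(-31) = 3999/4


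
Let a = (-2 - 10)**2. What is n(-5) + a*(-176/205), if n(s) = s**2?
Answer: -20219/205 ≈ -98.629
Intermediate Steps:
a = 144 (a = (-12)**2 = 144)
n(-5) + a*(-176/205) = (-5)**2 + 144*(-176/205) = 25 + 144*(-176*1/205) = 25 + 144*(-176/205) = 25 - 25344/205 = -20219/205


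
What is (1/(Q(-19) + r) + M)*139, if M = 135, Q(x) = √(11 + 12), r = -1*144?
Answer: 388659429/20713 - 139*√23/20713 ≈ 18764.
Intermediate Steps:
r = -144
Q(x) = √23
(1/(Q(-19) + r) + M)*139 = (1/(√23 - 144) + 135)*139 = (1/(-144 + √23) + 135)*139 = (135 + 1/(-144 + √23))*139 = 18765 + 139/(-144 + √23)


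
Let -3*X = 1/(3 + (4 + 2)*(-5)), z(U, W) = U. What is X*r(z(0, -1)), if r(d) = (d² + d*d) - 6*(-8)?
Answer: 16/27 ≈ 0.59259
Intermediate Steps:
r(d) = 48 + 2*d² (r(d) = (d² + d²) - 1*(-48) = 2*d² + 48 = 48 + 2*d²)
X = 1/81 (X = -1/(3*(3 + (4 + 2)*(-5))) = -1/(3*(3 + 6*(-5))) = -1/(3*(3 - 30)) = -⅓/(-27) = -⅓*(-1/27) = 1/81 ≈ 0.012346)
X*r(z(0, -1)) = (48 + 2*0²)/81 = (48 + 2*0)/81 = (48 + 0)/81 = (1/81)*48 = 16/27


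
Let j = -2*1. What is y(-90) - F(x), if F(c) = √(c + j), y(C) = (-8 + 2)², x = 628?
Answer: 36 - √626 ≈ 10.980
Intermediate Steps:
y(C) = 36 (y(C) = (-6)² = 36)
j = -2
F(c) = √(-2 + c) (F(c) = √(c - 2) = √(-2 + c))
y(-90) - F(x) = 36 - √(-2 + 628) = 36 - √626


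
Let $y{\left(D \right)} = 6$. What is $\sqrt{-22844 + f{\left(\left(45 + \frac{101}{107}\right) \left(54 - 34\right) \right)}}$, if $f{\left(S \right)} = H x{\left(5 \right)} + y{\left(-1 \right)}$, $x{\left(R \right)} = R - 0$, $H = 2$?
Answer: $2 i \sqrt{5707} \approx 151.09 i$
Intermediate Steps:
$x{\left(R \right)} = R$ ($x{\left(R \right)} = R + 0 = R$)
$f{\left(S \right)} = 16$ ($f{\left(S \right)} = 2 \cdot 5 + 6 = 10 + 6 = 16$)
$\sqrt{-22844 + f{\left(\left(45 + \frac{101}{107}\right) \left(54 - 34\right) \right)}} = \sqrt{-22844 + 16} = \sqrt{-22828} = 2 i \sqrt{5707}$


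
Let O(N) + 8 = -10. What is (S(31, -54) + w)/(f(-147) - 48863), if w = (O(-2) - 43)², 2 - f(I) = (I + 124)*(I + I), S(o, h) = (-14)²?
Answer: -3917/55623 ≈ -0.070421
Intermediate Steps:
S(o, h) = 196
f(I) = 2 - 2*I*(124 + I) (f(I) = 2 - (I + 124)*(I + I) = 2 - (124 + I)*2*I = 2 - 2*I*(124 + I))
O(N) = -18 (O(N) = -8 - 10 = -18)
w = 3721 (w = (-18 - 43)² = (-61)² = 3721)
(S(31, -54) + w)/(f(-147) - 48863) = (196 + 3721)/((2 - 248*(-147) - 2*(-147)²) - 48863) = 3917/((2 + 36456 - 2*21609) - 48863) = 3917/((2 + 36456 - 43218) - 48863) = 3917/(-6760 - 48863) = 3917/(-55623) = 3917*(-1/55623) = -3917/55623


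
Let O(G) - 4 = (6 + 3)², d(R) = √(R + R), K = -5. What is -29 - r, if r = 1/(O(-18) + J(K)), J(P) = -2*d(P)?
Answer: -42154/1453 - 2*I*√10/7265 ≈ -29.012 - 0.00087055*I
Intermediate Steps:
d(R) = √2*√R (d(R) = √(2*R) = √2*√R)
O(G) = 85 (O(G) = 4 + (6 + 3)² = 4 + 9² = 4 + 81 = 85)
J(P) = -2*√2*√P
r = 1/(85 - 2*I*√10) (r = 1/(85 - 2*√2*√(-5)) = 1/(85 - 2*√2*I*√5) = 1/(85 - 2*I*√10) ≈ 0.0117 + 0.00087055*I)
-29 - r = -29 - (17/1453 + 2*I*√10/7265) = -29 + (-17/1453 - 2*I*√10/7265) = -42154/1453 - 2*I*√10/7265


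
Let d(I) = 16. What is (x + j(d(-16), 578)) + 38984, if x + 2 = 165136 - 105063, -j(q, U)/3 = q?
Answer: 99007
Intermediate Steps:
j(q, U) = -3*q
x = 60071 (x = -2 + (165136 - 105063) = -2 + 60073 = 60071)
(x + j(d(-16), 578)) + 38984 = (60071 - 3*16) + 38984 = (60071 - 48) + 38984 = 60023 + 38984 = 99007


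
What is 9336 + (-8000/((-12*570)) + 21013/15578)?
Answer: 24876300391/2663838 ≈ 9338.5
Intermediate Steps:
9336 + (-8000/((-12*570)) + 21013/15578) = 9336 + (-8000/(-6840) + 21013*(1/15578)) = 9336 + (-8000*(-1/6840) + 21013/15578) = 9336 + (200/171 + 21013/15578) = 9336 + 6708823/2663838 = 24876300391/2663838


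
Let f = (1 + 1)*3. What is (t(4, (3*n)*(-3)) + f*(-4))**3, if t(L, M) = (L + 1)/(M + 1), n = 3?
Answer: -248858189/17576 ≈ -14159.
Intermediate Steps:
f = 6 (f = 2*3 = 6)
t(L, M) = (1 + L)/(1 + M)
(t(4, (3*n)*(-3)) + f*(-4))**3 = ((1 + 4)/(1 + (3*3)*(-3)) + 6*(-4))**3 = (5/(1 + 9*(-3)) - 24)**3 = (5/(1 - 27) - 24)**3 = (5/(-26) - 24)**3 = (-1/26*5 - 24)**3 = (-5/26 - 24)**3 = (-629/26)**3 = -248858189/17576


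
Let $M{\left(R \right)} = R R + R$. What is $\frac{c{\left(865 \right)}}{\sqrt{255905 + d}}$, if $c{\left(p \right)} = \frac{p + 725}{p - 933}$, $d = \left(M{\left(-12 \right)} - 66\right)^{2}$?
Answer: $- \frac{795 \sqrt{260261}}{8848874} \approx -0.045834$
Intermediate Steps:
$M{\left(R \right)} = R + R^{2}$ ($M{\left(R \right)} = R^{2} + R = R + R^{2}$)
$d = 4356$ ($d = \left(- 12 \left(1 - 12\right) - 66\right)^{2} = \left(\left(-12\right) \left(-11\right) - 66\right)^{2} = \left(132 - 66\right)^{2} = 66^{2} = 4356$)
$c{\left(p \right)} = \frac{725 + p}{-933 + p}$
$\frac{c{\left(865 \right)}}{\sqrt{255905 + d}} = \frac{\frac{1}{-933 + 865} \left(725 + 865\right)}{\sqrt{255905 + 4356}} = \frac{\frac{1}{-68} \cdot 1590}{\sqrt{260261}} = \left(- \frac{1}{68}\right) 1590 \frac{\sqrt{260261}}{260261} = - \frac{795 \frac{\sqrt{260261}}{260261}}{34} = - \frac{795 \sqrt{260261}}{8848874}$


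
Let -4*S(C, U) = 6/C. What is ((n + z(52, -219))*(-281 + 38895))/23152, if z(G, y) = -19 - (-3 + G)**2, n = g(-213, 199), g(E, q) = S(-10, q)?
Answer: -934400879/231520 ≈ -4035.9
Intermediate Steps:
S(C, U) = -3/(2*C)
g(E, q) = 3/20 (g(E, q) = -3/2/(-10) = -3/2*(-1/10) = 3/20)
n = 3/20 ≈ 0.15000
((n + z(52, -219))*(-281 + 38895))/23152 = ((3/20 + (-19 - (-3 + 52)**2))*(-281 + 38895))/23152 = ((3/20 + (-19 - 1*49**2))*38614)*(1/23152) = ((3/20 + (-19 - 1*2401))*38614)*(1/23152) = ((3/20 + (-19 - 2401))*38614)*(1/23152) = ((3/20 - 2420)*38614)*(1/23152) = -48397/20*38614*(1/23152) = -934400879/10*1/23152 = -934400879/231520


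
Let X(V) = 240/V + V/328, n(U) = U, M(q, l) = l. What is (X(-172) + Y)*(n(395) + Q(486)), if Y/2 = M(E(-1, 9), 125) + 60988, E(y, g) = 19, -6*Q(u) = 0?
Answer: 170230032265/3526 ≈ 4.8279e+7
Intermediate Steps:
Q(u) = 0 (Q(u) = -⅙*0 = 0)
Y = 122226 (Y = 2*(125 + 60988) = 2*61113 = 122226)
X(V) = 240/V + V/328 (X(V) = 240/V + V*(1/328) = 240/V + V/328)
(X(-172) + Y)*(n(395) + Q(486)) = ((240/(-172) + (1/328)*(-172)) + 122226)*(395 + 0) = ((240*(-1/172) - 43/82) + 122226)*395 = ((-60/43 - 43/82) + 122226)*395 = (-6769/3526 + 122226)*395 = (430962107/3526)*395 = 170230032265/3526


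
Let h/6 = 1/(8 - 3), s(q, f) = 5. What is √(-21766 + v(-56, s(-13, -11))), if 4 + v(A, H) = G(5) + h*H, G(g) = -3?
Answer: I*√21767 ≈ 147.54*I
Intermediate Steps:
h = 6/5 (h = 6/(8 - 3) = 6/5 ≈ 1.2000)
v(A, H) = -7 + 6*H/5 (v(A, H) = -4 + (-3 + 6*H/5) = -7 + 6*H/5)
√(-21766 + v(-56, s(-13, -11))) = √(-21766 + (-7 + (6/5)*5)) = √(-21766 + (-7 + 6)) = √(-21766 - 1) = √(-21767) = I*√21767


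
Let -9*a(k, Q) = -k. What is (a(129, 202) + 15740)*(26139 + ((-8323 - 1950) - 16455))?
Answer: -27837907/3 ≈ -9.2793e+6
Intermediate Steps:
a(k, Q) = k/9 (a(k, Q) = -(-1)*k/9 = k/9)
(a(129, 202) + 15740)*(26139 + ((-8323 - 1950) - 16455)) = ((⅑)*129 + 15740)*(26139 + ((-8323 - 1950) - 16455)) = (43/3 + 15740)*(26139 + (-10273 - 16455)) = 47263*(26139 - 26728)/3 = (47263/3)*(-589) = -27837907/3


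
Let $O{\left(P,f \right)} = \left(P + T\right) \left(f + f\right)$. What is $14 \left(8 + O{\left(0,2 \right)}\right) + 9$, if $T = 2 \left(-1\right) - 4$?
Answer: $-215$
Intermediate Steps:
$T = -6$ ($T = -2 - 4 = -6$)
$O{\left(P,f \right)} = 2 f \left(-6 + P\right)$ ($O{\left(P,f \right)} = \left(P - 6\right) \left(f + f\right) = \left(-6 + P\right) 2 f = 2 f \left(-6 + P\right)$)
$14 \left(8 + O{\left(0,2 \right)}\right) + 9 = 14 \left(8 + 2 \cdot 2 \left(-6 + 0\right)\right) + 9 = 14 \left(8 + 2 \cdot 2 \left(-6\right)\right) + 9 = 14 \left(8 - 24\right) + 9 = 14 \left(-16\right) + 9 = -224 + 9 = -215$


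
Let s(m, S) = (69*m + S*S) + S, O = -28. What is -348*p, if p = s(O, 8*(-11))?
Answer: -1991952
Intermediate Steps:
s(m, S) = S + S² + 69*m (s(m, S) = (69*m + S²) + S = (S² + 69*m) + S = S + S² + 69*m)
p = 5724 (p = 8*(-11) + (8*(-11))² + 69*(-28) = -88 + (-88)² - 1932 = -88 + 7744 - 1932 = 5724)
-348*p = -348*5724 = -1991952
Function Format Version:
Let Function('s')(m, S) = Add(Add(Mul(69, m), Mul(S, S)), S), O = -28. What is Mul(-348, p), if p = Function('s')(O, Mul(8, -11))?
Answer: -1991952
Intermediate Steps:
Function('s')(m, S) = Add(S, Pow(S, 2), Mul(69, m)) (Function('s')(m, S) = Add(Add(Mul(69, m), Pow(S, 2)), S) = Add(Add(Pow(S, 2), Mul(69, m)), S) = Add(S, Pow(S, 2), Mul(69, m)))
p = 5724 (p = Add(Mul(8, -11), Pow(Mul(8, -11), 2), Mul(69, -28)) = Add(-88, Pow(-88, 2), -1932) = Add(-88, 7744, -1932) = 5724)
Mul(-348, p) = Mul(-348, 5724) = -1991952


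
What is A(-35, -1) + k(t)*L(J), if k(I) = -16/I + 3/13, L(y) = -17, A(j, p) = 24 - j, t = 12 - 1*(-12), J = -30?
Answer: 2590/39 ≈ 66.410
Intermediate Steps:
t = 24 (t = 12 + 12 = 24)
k(I) = 3/13 - 16/I (k(I) = -16/I + 3*(1/13) = -16/I + 3/13 = 3/13 - 16/I)
A(-35, -1) + k(t)*L(J) = (24 - 1*(-35)) + (3/13 - 16/24)*(-17) = (24 + 35) + (3/13 - 16*1/24)*(-17) = 59 + (3/13 - 2/3)*(-17) = 59 - 17/39*(-17) = 59 + 289/39 = 2590/39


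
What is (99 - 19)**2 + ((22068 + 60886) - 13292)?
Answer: 76062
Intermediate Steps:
(99 - 19)**2 + ((22068 + 60886) - 13292) = 80**2 + (82954 - 13292) = 6400 + 69662 = 76062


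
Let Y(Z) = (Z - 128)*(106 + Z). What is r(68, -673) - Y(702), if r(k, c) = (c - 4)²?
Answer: -5463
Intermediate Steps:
r(k, c) = (-4 + c)²
Y(Z) = (-128 + Z)*(106 + Z)
r(68, -673) - Y(702) = (-4 - 673)² - (-13568 + 702² - 22*702) = (-677)² - (-13568 + 492804 - 15444) = 458329 - 1*463792 = 458329 - 463792 = -5463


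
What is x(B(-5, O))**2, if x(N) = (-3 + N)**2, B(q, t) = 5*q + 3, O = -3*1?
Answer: 390625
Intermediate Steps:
O = -3
B(q, t) = 3 + 5*q
x(B(-5, O))**2 = ((-3 + (3 + 5*(-5)))**2)**2 = ((-3 + (3 - 25))**2)**2 = ((-3 - 22)**2)**2 = ((-25)**2)**2 = 625**2 = 390625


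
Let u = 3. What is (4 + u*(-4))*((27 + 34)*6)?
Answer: -2928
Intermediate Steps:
(4 + u*(-4))*((27 + 34)*6) = (4 + 3*(-4))*((27 + 34)*6) = (4 - 12)*(61*6) = -8*366 = -2928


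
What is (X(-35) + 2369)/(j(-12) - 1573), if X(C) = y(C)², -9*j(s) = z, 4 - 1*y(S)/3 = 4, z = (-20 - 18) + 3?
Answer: -927/614 ≈ -1.5098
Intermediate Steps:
z = -35 (z = -38 + 3 = -35)
y(S) = 0 (y(S) = 12 - 3*4 = 12 - 12 = 0)
j(s) = 35/9 (j(s) = -⅑*(-35) = 35/9)
X(C) = 0 (X(C) = 0² = 0)
(X(-35) + 2369)/(j(-12) - 1573) = (0 + 2369)/(35/9 - 1573) = 2369/(-14122/9) = 2369*(-9/14122) = -927/614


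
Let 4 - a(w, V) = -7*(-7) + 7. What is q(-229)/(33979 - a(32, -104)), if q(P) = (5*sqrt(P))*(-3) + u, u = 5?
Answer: 5/34031 - 15*I*sqrt(229)/34031 ≈ 0.00014692 - 0.0066701*I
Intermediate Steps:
a(w, V) = -52 (a(w, V) = 4 - (-7*(-7) + 7) = 4 - (49 + 7) = 4 - 1*56 = 4 - 56 = -52)
q(P) = 5 - 15*sqrt(P) (q(P) = (5*sqrt(P))*(-3) + 5 = -15*sqrt(P) + 5 = 5 - 15*sqrt(P))
q(-229)/(33979 - a(32, -104)) = (5 - 15*I*sqrt(229))/(33979 - 1*(-52)) = (5 - 15*I*sqrt(229))/(33979 + 52) = (5 - 15*I*sqrt(229))/34031 = (5 - 15*I*sqrt(229))*(1/34031) = 5/34031 - 15*I*sqrt(229)/34031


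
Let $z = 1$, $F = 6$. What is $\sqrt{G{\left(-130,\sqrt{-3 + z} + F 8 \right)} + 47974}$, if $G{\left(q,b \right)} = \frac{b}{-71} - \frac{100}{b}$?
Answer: $\frac{\sqrt{241833526 - \frac{504100}{48 + i \sqrt{2}} - 71 i \sqrt{2}}}{71} \approx 219.02 + 9.4531 \cdot 10^{-5} i$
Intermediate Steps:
$G{\left(q,b \right)} = - \frac{100}{b} - \frac{b}{71}$ ($G{\left(q,b \right)} = b \left(- \frac{1}{71}\right) - \frac{100}{b} = - \frac{b}{71} - \frac{100}{b} = - \frac{100}{b} - \frac{b}{71}$)
$\sqrt{G{\left(-130,\sqrt{-3 + z} + F 8 \right)} + 47974} = \sqrt{\left(- \frac{100}{\sqrt{-3 + 1} + 6 \cdot 8} - \frac{\sqrt{-3 + 1} + 6 \cdot 8}{71}\right) + 47974} = \sqrt{\left(- \frac{100}{\sqrt{-2} + 48} - \frac{\sqrt{-2} + 48}{71}\right) + 47974} = \sqrt{\left(- \frac{100}{i \sqrt{2} + 48} - \frac{i \sqrt{2} + 48}{71}\right) + 47974} = \sqrt{\left(- \frac{100}{48 + i \sqrt{2}} - \frac{48 + i \sqrt{2}}{71}\right) + 47974} = \sqrt{\left(- \frac{100}{48 + i \sqrt{2}} - \left(\frac{48}{71} + \frac{i \sqrt{2}}{71}\right)\right) + 47974} = \sqrt{\left(- \frac{48}{71} - \frac{100}{48 + i \sqrt{2}} - \frac{i \sqrt{2}}{71}\right) + 47974} = \sqrt{\frac{3406106}{71} - \frac{100}{48 + i \sqrt{2}} - \frac{i \sqrt{2}}{71}}$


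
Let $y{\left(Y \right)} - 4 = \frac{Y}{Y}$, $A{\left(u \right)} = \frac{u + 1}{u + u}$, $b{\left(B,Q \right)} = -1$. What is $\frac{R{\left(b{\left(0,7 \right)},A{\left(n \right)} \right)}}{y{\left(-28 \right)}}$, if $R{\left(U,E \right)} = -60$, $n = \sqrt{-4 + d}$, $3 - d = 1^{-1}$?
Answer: $-12$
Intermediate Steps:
$d = 2$ ($d = 3 - 1^{-1} = 3 - 1 = 2$)
$n = i \sqrt{2}$ ($n = \sqrt{-4 + 2} = \sqrt{-2} = i \sqrt{2} \approx 1.4142 i$)
$A{\left(u \right)} = \frac{1 + u}{2 u}$
$y{\left(Y \right)} = 5$ ($y{\left(Y \right)} = 4 + \frac{Y}{Y} = 4 + 1 = 5$)
$\frac{R{\left(b{\left(0,7 \right)},A{\left(n \right)} \right)}}{y{\left(-28 \right)}} = - \frac{60}{5} = \left(-60\right) \frac{1}{5} = -12$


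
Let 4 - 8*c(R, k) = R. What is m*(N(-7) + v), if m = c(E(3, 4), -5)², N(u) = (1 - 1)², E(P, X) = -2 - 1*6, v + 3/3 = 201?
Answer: 450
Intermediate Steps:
v = 200 (v = -1 + 201 = 200)
E(P, X) = -8 (E(P, X) = -2 - 6 = -8)
c(R, k) = ½ - R/8
N(u) = 0 (N(u) = 0² = 0)
m = 9/4 (m = (½ - ⅛*(-8))² = (½ + 1)² = (3/2)² = 9/4 ≈ 2.2500)
m*(N(-7) + v) = 9*(0 + 200)/4 = (9/4)*200 = 450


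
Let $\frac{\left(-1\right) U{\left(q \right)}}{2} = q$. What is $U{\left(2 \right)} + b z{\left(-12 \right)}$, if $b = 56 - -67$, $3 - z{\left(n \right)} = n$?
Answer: $1841$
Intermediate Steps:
$z{\left(n \right)} = 3 - n$
$b = 123$ ($b = 56 + 67 = 123$)
$U{\left(q \right)} = - 2 q$
$U{\left(2 \right)} + b z{\left(-12 \right)} = \left(-2\right) 2 + 123 \left(3 - -12\right) = -4 + 123 \left(3 + 12\right) = -4 + 123 \cdot 15 = -4 + 1845 = 1841$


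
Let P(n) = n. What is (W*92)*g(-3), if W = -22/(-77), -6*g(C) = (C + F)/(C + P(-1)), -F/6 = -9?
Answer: 391/7 ≈ 55.857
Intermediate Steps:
F = 54 (F = -6*(-9) = 54)
g(C) = -(54 + C)/(6*(-1 + C)) (g(C) = -(C + 54)/(6*(C - 1)) = -(54 + C)/(6*(-1 + C)))
W = 2/7 (W = -22*(-1/77) = 2/7 ≈ 0.28571)
(W*92)*g(-3) = ((2/7)*92)*((-54 - 1*(-3))/(6*(-1 - 3))) = 184*((⅙)*(-54 + 3)/(-4))/7 = 184*((⅙)*(-¼)*(-51))/7 = (184/7)*(17/8) = 391/7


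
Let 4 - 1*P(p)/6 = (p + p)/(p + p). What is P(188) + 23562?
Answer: 23580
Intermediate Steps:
P(p) = 18 (P(p) = 24 - 6*(p + p)/(p + p) = 24 - 6*2*p/(2*p) = 24 - 6*2*p*1/(2*p) = 24 - 6*1 = 24 - 6 = 18)
P(188) + 23562 = 18 + 23562 = 23580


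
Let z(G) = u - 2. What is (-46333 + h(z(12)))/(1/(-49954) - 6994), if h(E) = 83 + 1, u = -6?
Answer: 2310322546/349378277 ≈ 6.6127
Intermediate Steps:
z(G) = -8 (z(G) = -6 - 2 = -8)
h(E) = 84
(-46333 + h(z(12)))/(1/(-49954) - 6994) = (-46333 + 84)/(1/(-49954) - 6994) = -46249/(-1/49954 - 6994) = -46249/(-349378277/49954) = -46249*(-49954/349378277) = 2310322546/349378277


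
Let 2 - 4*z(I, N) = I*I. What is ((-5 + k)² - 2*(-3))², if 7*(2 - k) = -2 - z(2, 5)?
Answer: 7273809/38416 ≈ 189.34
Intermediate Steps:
z(I, N) = ½ - I²/4 (z(I, N) = ½ - I*I/4 = ½ - I²/4)
k = 31/14 (k = 2 - (-2 - (½ - ¼*2²))/7 = 2 - (-2 - (½ - ¼*4))/7 = 2 - (-2 - (½ - 1))/7 = 2 - (-2 - 1*(-½))/7 = 2 - (-2 + ½)/7 = 2 - ⅐*(-3/2) = 2 + 3/14 = 31/14 ≈ 2.2143)
((-5 + k)² - 2*(-3))² = ((-5 + 31/14)² - 2*(-3))² = ((-39/14)² + 6)² = (1521/196 + 6)² = (2697/196)² = 7273809/38416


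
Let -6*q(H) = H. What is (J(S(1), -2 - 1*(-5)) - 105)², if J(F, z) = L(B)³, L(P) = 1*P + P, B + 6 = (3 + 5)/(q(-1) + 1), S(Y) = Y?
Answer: 1175598369/117649 ≈ 9992.4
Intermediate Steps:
q(H) = -H/6
B = 6/7 (B = -6 + (3 + 5)/(-⅙*(-1) + 1) = -6 + 8/(⅙ + 1) = -6 + 8/(7/6) = -6 + 8*(6/7) = -6 + 48/7 = 6/7 ≈ 0.85714)
L(P) = 2*P (L(P) = P + P = 2*P)
J(F, z) = 1728/343 (J(F, z) = (2*(6/7))³ = (12/7)³ = 1728/343)
(J(S(1), -2 - 1*(-5)) - 105)² = (1728/343 - 105)² = (-34287/343)² = 1175598369/117649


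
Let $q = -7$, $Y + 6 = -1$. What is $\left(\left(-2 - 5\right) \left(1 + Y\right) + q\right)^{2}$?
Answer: $1225$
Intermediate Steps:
$Y = -7$ ($Y = -6 - 1 = -7$)
$\left(\left(-2 - 5\right) \left(1 + Y\right) + q\right)^{2} = \left(\left(-2 - 5\right) \left(1 - 7\right) - 7\right)^{2} = \left(\left(-7\right) \left(-6\right) - 7\right)^{2} = \left(42 - 7\right)^{2} = 35^{2} = 1225$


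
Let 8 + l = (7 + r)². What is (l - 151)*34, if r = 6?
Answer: 340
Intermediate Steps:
l = 161 (l = -8 + (7 + 6)² = -8 + 13² = -8 + 169 = 161)
(l - 151)*34 = (161 - 151)*34 = 10*34 = 340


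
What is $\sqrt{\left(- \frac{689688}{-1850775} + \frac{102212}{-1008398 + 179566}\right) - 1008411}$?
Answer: $\frac{i \sqrt{164784077220663729858362378}}{12783179540} \approx 1004.2 i$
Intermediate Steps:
$\sqrt{\left(- \frac{689688}{-1850775} + \frac{102212}{-1008398 + 179566}\right) - 1008411} = \sqrt{\left(\left(-689688\right) \left(- \frac{1}{1850775}\right) + \frac{102212}{-828832}\right) - 1008411} = \sqrt{\left(\frac{229896}{616925} + 102212 \left(- \frac{1}{828832}\right)\right) - 1008411} = \sqrt{\left(\frac{229896}{616925} - \frac{25553}{207208}\right) - 1008411} = \sqrt{\frac{31872005843}{127831795400} - 1008411} = \sqrt{- \frac{128906956759103557}{127831795400}} = \frac{i \sqrt{164784077220663729858362378}}{12783179540}$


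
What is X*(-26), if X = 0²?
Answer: 0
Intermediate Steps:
X = 0
X*(-26) = 0*(-26) = 0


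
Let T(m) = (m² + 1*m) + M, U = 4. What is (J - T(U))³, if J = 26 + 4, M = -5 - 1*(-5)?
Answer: 1000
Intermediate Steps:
M = 0 (M = -5 + 5 = 0)
T(m) = m + m² (T(m) = (m² + 1*m) + 0 = (m² + m) + 0 = (m + m²) + 0 = m + m²)
J = 30
(J - T(U))³ = (30 - 4*(1 + 4))³ = (30 - 4*5)³ = (30 - 1*20)³ = (30 - 20)³ = 10³ = 1000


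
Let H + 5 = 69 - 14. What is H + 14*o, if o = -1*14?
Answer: -146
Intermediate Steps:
H = 50 (H = -5 + (69 - 14) = -5 + 55 = 50)
o = -14
H + 14*o = 50 + 14*(-14) = 50 - 196 = -146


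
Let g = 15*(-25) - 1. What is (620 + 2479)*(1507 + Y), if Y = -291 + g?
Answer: 2603160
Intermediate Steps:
g = -376 (g = -375 - 1 = -376)
Y = -667 (Y = -291 - 376 = -667)
(620 + 2479)*(1507 + Y) = (620 + 2479)*(1507 - 667) = 3099*840 = 2603160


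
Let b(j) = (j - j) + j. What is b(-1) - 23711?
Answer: -23712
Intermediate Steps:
b(j) = j (b(j) = 0 + j = j)
b(-1) - 23711 = -1 - 23711 = -23712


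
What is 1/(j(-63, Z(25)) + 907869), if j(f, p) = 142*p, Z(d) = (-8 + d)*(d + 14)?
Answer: 1/1002015 ≈ 9.9799e-7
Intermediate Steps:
Z(d) = (-8 + d)*(14 + d)
1/(j(-63, Z(25)) + 907869) = 1/(142*(-112 + 25² + 6*25) + 907869) = 1/(142*(-112 + 625 + 150) + 907869) = 1/(142*663 + 907869) = 1/(94146 + 907869) = 1/1002015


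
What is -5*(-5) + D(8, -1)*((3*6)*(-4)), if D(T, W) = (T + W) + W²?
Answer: -551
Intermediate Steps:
D(T, W) = T + W + W²
-5*(-5) + D(8, -1)*((3*6)*(-4)) = -5*(-5) + (8 - 1 + (-1)²)*((3*6)*(-4)) = 25 + (8 - 1 + 1)*(18*(-4)) = 25 + 8*(-72) = 25 - 576 = -551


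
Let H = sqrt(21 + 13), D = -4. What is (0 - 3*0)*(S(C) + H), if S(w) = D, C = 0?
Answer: 0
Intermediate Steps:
S(w) = -4
H = sqrt(34) ≈ 5.8309
(0 - 3*0)*(S(C) + H) = (0 - 3*0)*(-4 + sqrt(34)) = (0 + 0)*(-4 + sqrt(34)) = 0*(-4 + sqrt(34)) = 0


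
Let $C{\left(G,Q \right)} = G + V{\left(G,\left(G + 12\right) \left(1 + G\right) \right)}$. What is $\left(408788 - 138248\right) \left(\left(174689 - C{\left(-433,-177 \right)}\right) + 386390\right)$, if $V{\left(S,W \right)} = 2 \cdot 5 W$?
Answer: $-340125052320$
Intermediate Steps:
$V{\left(S,W \right)} = 10 W$
$C{\left(G,Q \right)} = G + 10 \left(1 + G\right) \left(12 + G\right)$ ($C{\left(G,Q \right)} = G + 10 \left(G + 12\right) \left(1 + G\right) = G + 10 \left(12 + G\right) \left(1 + G\right) = G + 10 \left(1 + G\right) \left(12 + G\right)$)
$\left(408788 - 138248\right) \left(\left(174689 - C{\left(-433,-177 \right)}\right) + 386390\right) = \left(408788 - 138248\right) \left(\left(174689 - \left(120 + 10 \left(-433\right)^{2} + 131 \left(-433\right)\right)\right) + 386390\right) = 270540 \left(\left(174689 - \left(120 + 10 \cdot 187489 - 56723\right)\right) + 386390\right) = 270540 \left(\left(174689 - \left(120 + 1874890 - 56723\right)\right) + 386390\right) = 270540 \left(\left(174689 - 1818287\right) + 386390\right) = 270540 \left(-1643598 + 386390\right) = 270540 \left(-1257208\right) = -340125052320$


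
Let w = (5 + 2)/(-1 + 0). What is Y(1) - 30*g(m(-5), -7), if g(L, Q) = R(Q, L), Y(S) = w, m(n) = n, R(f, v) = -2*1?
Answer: 53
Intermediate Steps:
w = -7 (w = 7/(-1) = 7*(-1) = -7)
R(f, v) = -2
Y(S) = -7
g(L, Q) = -2
Y(1) - 30*g(m(-5), -7) = -7 - 30*(-2) = -7 + 60 = 53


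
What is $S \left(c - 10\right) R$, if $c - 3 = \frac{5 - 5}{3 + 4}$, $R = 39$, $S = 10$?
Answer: $-2730$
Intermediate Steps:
$c = 3$ ($c = 3 + \frac{5 - 5}{3 + 4} = 3 + \frac{0}{7} = 3 + 0 \cdot \frac{1}{7} = 3 + 0 = 3$)
$S \left(c - 10\right) R = 10 \left(3 - 10\right) 39 = 10 \left(-7\right) 39 = \left(-70\right) 39 = -2730$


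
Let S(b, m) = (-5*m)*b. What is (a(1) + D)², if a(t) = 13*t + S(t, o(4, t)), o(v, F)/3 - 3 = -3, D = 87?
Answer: 10000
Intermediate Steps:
o(v, F) = 0 (o(v, F) = 9 + 3*(-3) = 9 - 9 = 0)
S(b, m) = -5*b*m
a(t) = 13*t (a(t) = 13*t - 5*t*0 = 13*t + 0 = 13*t)
(a(1) + D)² = (13*1 + 87)² = (13 + 87)² = 100² = 10000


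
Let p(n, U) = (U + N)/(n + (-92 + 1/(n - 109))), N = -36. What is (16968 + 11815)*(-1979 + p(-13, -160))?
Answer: -729046247631/12811 ≈ -5.6908e+7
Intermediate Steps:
p(n, U) = (-36 + U)/(-92 + n + 1/(-109 + n)) (p(n, U) = (U - 36)/(n + (-92 + 1/(n - 109))) = (-36 + U)/(n + (-92 + 1/(-109 + n))) = (-36 + U)/(-92 + n + 1/(-109 + n)))
(16968 + 11815)*(-1979 + p(-13, -160)) = (16968 + 11815)*(-1979 + (3924 - 109*(-160) - 36*(-13) - 160*(-13))/(10029 + (-13)**2 - 201*(-13))) = 28783*(-1979 + (3924 + 17440 + 468 + 2080)/(10029 + 169 + 2613)) = 28783*(-1979 + 23912/12811) = 28783*(-25329057/12811) = -729046247631/12811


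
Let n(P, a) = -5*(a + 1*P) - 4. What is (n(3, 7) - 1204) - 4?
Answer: -1262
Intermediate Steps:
n(P, a) = -4 - 5*P - 5*a (n(P, a) = -5*(a + P) - 4 = -5*(P + a) - 4 = (-5*P - 5*a) - 4 = -4 - 5*P - 5*a)
(n(3, 7) - 1204) - 4 = ((-4 - 5*3 - 5*7) - 1204) - 4 = ((-4 - 15 - 35) - 1204) - 4 = (-54 - 1204) - 4 = -1258 - 4 = -1262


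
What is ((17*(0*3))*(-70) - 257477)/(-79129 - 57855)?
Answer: 257477/136984 ≈ 1.8796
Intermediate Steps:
((17*(0*3))*(-70) - 257477)/(-79129 - 57855) = ((17*0)*(-70) - 257477)/(-136984) = (0*(-70) - 257477)*(-1/136984) = (0 - 257477)*(-1/136984) = -257477*(-1/136984) = 257477/136984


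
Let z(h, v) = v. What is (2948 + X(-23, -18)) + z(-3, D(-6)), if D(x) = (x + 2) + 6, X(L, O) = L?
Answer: 2927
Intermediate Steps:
D(x) = 8 + x (D(x) = (2 + x) + 6 = 8 + x)
(2948 + X(-23, -18)) + z(-3, D(-6)) = (2948 - 23) + (8 - 6) = 2925 + 2 = 2927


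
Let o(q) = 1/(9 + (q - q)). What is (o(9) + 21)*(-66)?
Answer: -4180/3 ≈ -1393.3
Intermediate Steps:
o(q) = ⅑ (o(q) = 1/(9 + 0) = 1/9 = ⅑)
(o(9) + 21)*(-66) = (⅑ + 21)*(-66) = (190/9)*(-66) = -4180/3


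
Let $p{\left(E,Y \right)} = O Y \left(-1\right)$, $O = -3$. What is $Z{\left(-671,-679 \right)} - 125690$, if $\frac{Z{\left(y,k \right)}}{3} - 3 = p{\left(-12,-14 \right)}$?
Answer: $-125807$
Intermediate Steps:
$p{\left(E,Y \right)} = 3 Y$ ($p{\left(E,Y \right)} = - 3 Y \left(-1\right) = - 3 \left(- Y\right) = 3 Y$)
$Z{\left(y,k \right)} = -117$ ($Z{\left(y,k \right)} = 9 + 3 \cdot 3 \left(-14\right) = 9 + 3 \left(-42\right) = 9 - 126 = -117$)
$Z{\left(-671,-679 \right)} - 125690 = -117 - 125690 = -125807$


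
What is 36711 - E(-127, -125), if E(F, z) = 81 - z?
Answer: 36505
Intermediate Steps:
36711 - E(-127, -125) = 36711 - (81 - 1*(-125)) = 36711 - (81 + 125) = 36711 - 1*206 = 36711 - 206 = 36505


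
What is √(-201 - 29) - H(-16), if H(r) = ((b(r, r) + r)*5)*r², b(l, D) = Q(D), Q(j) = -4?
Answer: 25600 + I*√230 ≈ 25600.0 + 15.166*I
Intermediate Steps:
b(l, D) = -4
H(r) = r²*(-20 + 5*r) (H(r) = ((-4 + r)*5)*r² = (-20 + 5*r)*r² = r²*(-20 + 5*r))
√(-201 - 29) - H(-16) = √(-201 - 29) - 5*(-16)²*(-4 - 16) = √(-230) - 5*256*(-20) = I*√230 - 1*(-25600) = I*√230 + 25600 = 25600 + I*√230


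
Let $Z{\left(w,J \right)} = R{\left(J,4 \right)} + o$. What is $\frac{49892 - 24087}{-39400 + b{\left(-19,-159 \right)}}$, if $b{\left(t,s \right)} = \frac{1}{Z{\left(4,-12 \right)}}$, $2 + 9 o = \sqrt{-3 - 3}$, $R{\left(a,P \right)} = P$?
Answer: $\frac{25805 \left(- \sqrt{6} + 34 i\right)}{- 1339591 i + 39400 \sqrt{6}} \approx -0.65495 + 3.1537 \cdot 10^{-7} i$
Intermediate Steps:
$o = - \frac{2}{9} + \frac{i \sqrt{6}}{9}$ ($o = - \frac{2}{9} + \frac{\sqrt{-3 - 3}}{9} = - \frac{2}{9} + \frac{\sqrt{-6}}{9} = - \frac{2}{9} + \frac{i \sqrt{6}}{9} \approx -0.22222 + 0.27217 i$)
$Z{\left(w,J \right)} = \frac{34}{9} + \frac{i \sqrt{6}}{9}$ ($Z{\left(w,J \right)} = 4 - \left(\frac{2}{9} - \frac{i \sqrt{6}}{9}\right) = \frac{34}{9} + \frac{i \sqrt{6}}{9}$)
$b{\left(t,s \right)} = \frac{1}{\frac{34}{9} + \frac{i \sqrt{6}}{9}}$
$\frac{49892 - 24087}{-39400 + b{\left(-19,-159 \right)}} = \frac{49892 - 24087}{-39400 + \left(\frac{153}{581} - \frac{9 i \sqrt{6}}{1162}\right)} = \frac{25805}{- \frac{22891247}{581} - \frac{9 i \sqrt{6}}{1162}}$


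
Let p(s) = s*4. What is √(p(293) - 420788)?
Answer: 12*I*√2914 ≈ 647.78*I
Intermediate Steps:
p(s) = 4*s
√(p(293) - 420788) = √(4*293 - 420788) = √(1172 - 420788) = √(-419616) = 12*I*√2914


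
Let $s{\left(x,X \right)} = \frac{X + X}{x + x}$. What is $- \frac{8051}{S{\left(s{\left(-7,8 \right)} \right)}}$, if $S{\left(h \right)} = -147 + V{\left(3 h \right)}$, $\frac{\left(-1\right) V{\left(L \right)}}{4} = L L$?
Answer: $\frac{394499}{9507} \approx 41.496$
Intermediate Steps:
$V{\left(L \right)} = - 4 L^{2}$ ($V{\left(L \right)} = - 4 L L = - 4 L^{2}$)
$s{\left(x,X \right)} = \frac{X}{x}$ ($s{\left(x,X \right)} = \frac{2 X}{2 x} = 2 X \frac{1}{2 x} = \frac{X}{x}$)
$S{\left(h \right)} = -147 - 36 h^{2}$ ($S{\left(h \right)} = -147 - 4 \left(3 h\right)^{2} = -147 - 4 \cdot 9 h^{2} = -147 - 36 h^{2}$)
$- \frac{8051}{S{\left(s{\left(-7,8 \right)} \right)}} = - \frac{8051}{-147 - 36 \left(\frac{8}{-7}\right)^{2}} = - \frac{8051}{-147 - 36 \left(8 \left(- \frac{1}{7}\right)\right)^{2}} = - \frac{8051}{-147 - 36 \left(- \frac{8}{7}\right)^{2}} = - \frac{8051}{-147 - \frac{2304}{49}} = - \frac{8051}{- \frac{9507}{49}} = \left(-8051\right) \left(- \frac{49}{9507}\right) = \frac{394499}{9507}$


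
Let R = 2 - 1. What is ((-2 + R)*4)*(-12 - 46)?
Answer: 232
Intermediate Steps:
R = 1
((-2 + R)*4)*(-12 - 46) = ((-2 + 1)*4)*(-12 - 46) = -1*4*(-58) = -4*(-58) = 232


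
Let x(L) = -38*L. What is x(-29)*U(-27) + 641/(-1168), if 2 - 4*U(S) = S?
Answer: 9331095/1168 ≈ 7989.0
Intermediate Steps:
U(S) = ½ - S/4
x(-29)*U(-27) + 641/(-1168) = (-38*(-29))*(½ - ¼*(-27)) + 641/(-1168) = 1102*(½ + 27/4) + 641*(-1/1168) = 1102*(29/4) - 641/1168 = 15979/2 - 641/1168 = 9331095/1168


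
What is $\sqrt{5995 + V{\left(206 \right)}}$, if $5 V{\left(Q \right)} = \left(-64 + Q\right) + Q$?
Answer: $\frac{\sqrt{151615}}{5} \approx 77.875$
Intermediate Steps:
$V{\left(Q \right)} = - \frac{64}{5} + \frac{2 Q}{5}$ ($V{\left(Q \right)} = \frac{\left(-64 + Q\right) + Q}{5} = \frac{-64 + 2 Q}{5} = - \frac{64}{5} + \frac{2 Q}{5}$)
$\sqrt{5995 + V{\left(206 \right)}} = \sqrt{5995 + \left(- \frac{64}{5} + \frac{2}{5} \cdot 206\right)} = \sqrt{5995 + \left(- \frac{64}{5} + \frac{412}{5}\right)} = \sqrt{5995 + \frac{348}{5}} = \sqrt{\frac{30323}{5}} = \frac{\sqrt{151615}}{5}$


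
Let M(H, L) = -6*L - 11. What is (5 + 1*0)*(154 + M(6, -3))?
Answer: 805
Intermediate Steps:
M(H, L) = -11 - 6*L
(5 + 1*0)*(154 + M(6, -3)) = (5 + 1*0)*(154 + (-11 - 6*(-3))) = (5 + 0)*(154 + (-11 + 18)) = 5*(154 + 7) = 5*161 = 805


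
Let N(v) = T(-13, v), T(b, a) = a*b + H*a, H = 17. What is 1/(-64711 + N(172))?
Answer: -1/64023 ≈ -1.5619e-5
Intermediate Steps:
T(b, a) = 17*a + a*b (T(b, a) = a*b + 17*a = 17*a + a*b)
N(v) = 4*v (N(v) = v*(17 - 13) = v*4 = 4*v)
1/(-64711 + N(172)) = 1/(-64711 + 4*172) = 1/(-64711 + 688) = 1/(-64023) = -1/64023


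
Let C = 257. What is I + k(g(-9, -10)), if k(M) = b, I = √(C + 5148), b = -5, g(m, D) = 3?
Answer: -5 + √5405 ≈ 68.519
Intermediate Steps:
I = √5405 (I = √(257 + 5148) = √5405 ≈ 73.519)
k(M) = -5
I + k(g(-9, -10)) = √5405 - 5 = -5 + √5405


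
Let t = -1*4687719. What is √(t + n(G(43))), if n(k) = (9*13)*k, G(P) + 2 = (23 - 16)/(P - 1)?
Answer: 3*I*√2083526/2 ≈ 2165.2*I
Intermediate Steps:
G(P) = -2 + 7/(-1 + P) (G(P) = -2 + (23 - 16)/(P - 1) = -2 + 7/(-1 + P))
n(k) = 117*k
t = -4687719
√(t + n(G(43))) = √(-4687719 + 117*((9 - 2*43)/(-1 + 43))) = √(-4687719 + 117*((9 - 86)/42)) = √(-4687719 + 117*((1/42)*(-77))) = √(-4687719 + 117*(-11/6)) = √(-4687719 - 429/2) = √(-9375867/2) = 3*I*√2083526/2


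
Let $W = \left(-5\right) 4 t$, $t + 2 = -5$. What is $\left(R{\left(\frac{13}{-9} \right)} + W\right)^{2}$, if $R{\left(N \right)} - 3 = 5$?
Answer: $21904$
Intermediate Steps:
$R{\left(N \right)} = 8$ ($R{\left(N \right)} = 3 + 5 = 8$)
$t = -7$ ($t = -2 - 5 = -7$)
$W = 140$ ($W = \left(-5\right) 4 \left(-7\right) = \left(-20\right) \left(-7\right) = 140$)
$\left(R{\left(\frac{13}{-9} \right)} + W\right)^{2} = \left(8 + 140\right)^{2} = 148^{2} = 21904$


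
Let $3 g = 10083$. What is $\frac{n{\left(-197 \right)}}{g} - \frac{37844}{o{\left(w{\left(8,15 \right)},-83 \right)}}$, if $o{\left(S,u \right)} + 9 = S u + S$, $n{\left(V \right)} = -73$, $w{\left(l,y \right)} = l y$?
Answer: $\frac{126474707}{33102489} \approx 3.8207$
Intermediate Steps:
$g = 3361$ ($g = \frac{1}{3} \cdot 10083 = 3361$)
$o{\left(S,u \right)} = -9 + S + S u$ ($o{\left(S,u \right)} = -9 + \left(S u + S\right) = -9 + \left(S + S u\right) = -9 + S + S u$)
$\frac{n{\left(-197 \right)}}{g} - \frac{37844}{o{\left(w{\left(8,15 \right)},-83 \right)}} = - \frac{73}{3361} - \frac{37844}{-9 + 8 \cdot 15 + 8 \cdot 15 \left(-83\right)} = \left(-73\right) \frac{1}{3361} - \frac{37844}{-9 + 120 + 120 \left(-83\right)} = - \frac{73}{3361} - \frac{37844}{-9 + 120 - 9960} = - \frac{73}{3361} - \frac{37844}{-9849} = - \frac{73}{3361} - - \frac{37844}{9849} = - \frac{73}{3361} + \frac{37844}{9849} = \frac{126474707}{33102489}$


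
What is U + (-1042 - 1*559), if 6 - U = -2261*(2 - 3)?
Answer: -3856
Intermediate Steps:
U = -2255 (U = 6 - (-2261)*(2 - 3) = 6 - (-2261)*(-1) = 6 - 1*2261 = 6 - 2261 = -2255)
U + (-1042 - 1*559) = -2255 + (-1042 - 1*559) = -2255 + (-1042 - 559) = -2255 - 1601 = -3856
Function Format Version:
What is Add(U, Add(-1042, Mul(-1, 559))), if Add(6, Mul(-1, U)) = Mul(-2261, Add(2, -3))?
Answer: -3856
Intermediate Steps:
U = -2255 (U = Add(6, Mul(-1, Mul(-2261, Add(2, -3)))) = Add(6, Mul(-1, Mul(-2261, -1))) = Add(6, Mul(-1, 2261)) = Add(6, -2261) = -2255)
Add(U, Add(-1042, Mul(-1, 559))) = Add(-2255, Add(-1042, Mul(-1, 559))) = Add(-2255, Add(-1042, -559)) = Add(-2255, -1601) = -3856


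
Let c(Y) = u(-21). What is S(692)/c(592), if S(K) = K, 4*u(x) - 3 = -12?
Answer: -2768/9 ≈ -307.56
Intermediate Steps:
u(x) = -9/4 (u(x) = ¾ + (¼)*(-12) = ¾ - 3 = -9/4)
c(Y) = -9/4
S(692)/c(592) = 692/(-9/4) = 692*(-4/9) = -2768/9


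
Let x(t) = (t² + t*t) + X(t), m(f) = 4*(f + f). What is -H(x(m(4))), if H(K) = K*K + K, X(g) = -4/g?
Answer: -268533753/64 ≈ -4.1958e+6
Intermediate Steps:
m(f) = 8*f (m(f) = 4*(2*f) = 8*f)
x(t) = -4/t + 2*t² (x(t) = (t² + t*t) - 4/t = (t² + t²) - 4/t = 2*t² - 4/t = -4/t + 2*t²)
H(K) = K + K² (H(K) = K² + K = K + K²)
-H(x(m(4))) = -2*(-2 + (8*4)³)/((8*4))*(1 + 2*(-2 + (8*4)³)/((8*4))) = -2*(-2 + 32³)/32*(1 + 2*(-2 + 32³)/32) = -2*(1/32)*(-2 + 32768)*(1 + 2*(1/32)*(-2 + 32768)) = -2*(1/32)*32766*(1 + 2*(1/32)*32766) = -16383*(1 + 16383/8)/8 = -16383*16391/(8*8) = -1*268533753/64 = -268533753/64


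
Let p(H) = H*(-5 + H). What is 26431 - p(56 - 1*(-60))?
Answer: 13555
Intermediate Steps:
26431 - p(56 - 1*(-60)) = 26431 - (56 - 1*(-60))*(-5 + (56 - 1*(-60))) = 26431 - (56 + 60)*(-5 + (56 + 60)) = 26431 - 116*(-5 + 116) = 26431 - 116*111 = 26431 - 1*12876 = 26431 - 12876 = 13555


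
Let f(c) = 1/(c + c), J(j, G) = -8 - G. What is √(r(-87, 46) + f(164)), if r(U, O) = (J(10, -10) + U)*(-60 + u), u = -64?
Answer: √283483922/164 ≈ 102.66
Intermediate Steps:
r(U, O) = -248 - 124*U (r(U, O) = ((-8 - 1*(-10)) + U)*(-60 - 64) = ((-8 + 10) + U)*(-124) = (2 + U)*(-124) = -248 - 124*U)
f(c) = 1/(2*c)
√(r(-87, 46) + f(164)) = √((-248 - 124*(-87)) + (½)/164) = √((-248 + 10788) + (½)*(1/164)) = √(10540 + 1/328) = √(3457121/328) = √283483922/164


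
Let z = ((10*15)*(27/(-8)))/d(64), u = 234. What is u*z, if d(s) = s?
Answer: -236925/128 ≈ -1851.0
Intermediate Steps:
z = -2025/256 (z = ((10*15)*(27/(-8)))/64 = (150*(27*(-⅛)))*(1/64) = (150*(-27/8))*(1/64) = -2025/4*1/64 = -2025/256 ≈ -7.9102)
u*z = 234*(-2025/256) = -236925/128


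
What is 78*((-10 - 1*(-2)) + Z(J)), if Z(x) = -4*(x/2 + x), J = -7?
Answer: 2652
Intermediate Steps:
Z(x) = -6*x (Z(x) = -4*(x*(½) + x) = -4*(x/2 + x) = -6*x)
78*((-10 - 1*(-2)) + Z(J)) = 78*((-10 - 1*(-2)) - 6*(-7)) = 78*((-10 + 2) + 42) = 78*(-8 + 42) = 78*34 = 2652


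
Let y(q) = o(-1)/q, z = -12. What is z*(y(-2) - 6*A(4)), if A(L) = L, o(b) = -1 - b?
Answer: 288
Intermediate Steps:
y(q) = 0 (y(q) = (-1 - 1*(-1))/q = (-1 + 1)/q = 0/q = 0)
z*(y(-2) - 6*A(4)) = -12*(0 - 6*4) = -12*(0 - 24) = -12*(-24) = 288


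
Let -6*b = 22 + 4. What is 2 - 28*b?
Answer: 370/3 ≈ 123.33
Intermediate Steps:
b = -13/3 (b = -(22 + 4)/6 = -⅙*26 = -13/3 ≈ -4.3333)
2 - 28*b = 2 - 28*(-13/3) = 2 + 364/3 = 370/3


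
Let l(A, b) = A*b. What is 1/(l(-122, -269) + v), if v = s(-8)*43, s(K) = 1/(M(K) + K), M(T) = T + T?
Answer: 24/787589 ≈ 3.0473e-5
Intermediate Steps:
M(T) = 2*T
s(K) = 1/(3*K) (s(K) = 1/(2*K + K) = 1/(3*K))
v = -43/24 (v = ((1/3)/(-8))*43 = ((1/3)*(-1/8))*43 = -1/24*43 = -43/24 ≈ -1.7917)
1/(l(-122, -269) + v) = 1/(-122*(-269) - 43/24) = 1/(32818 - 43/24) = 1/(787589/24) = 24/787589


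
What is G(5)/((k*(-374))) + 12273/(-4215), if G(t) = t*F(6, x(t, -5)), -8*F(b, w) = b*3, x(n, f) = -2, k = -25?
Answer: -1224533/420376 ≈ -2.9129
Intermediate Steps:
F(b, w) = -3*b/8 (F(b, w) = -b*3/8 = -3*b/8)
G(t) = -9*t/4 (G(t) = t*(-3/8*6) = t*(-9/4) = -9*t/4)
G(5)/((k*(-374))) + 12273/(-4215) = (-9/4*5)/((-25*(-374))) + 12273/(-4215) = -45/4/9350 + 12273*(-1/4215) = -45/4*1/9350 - 4091/1405 = -9/7480 - 4091/1405 = -1224533/420376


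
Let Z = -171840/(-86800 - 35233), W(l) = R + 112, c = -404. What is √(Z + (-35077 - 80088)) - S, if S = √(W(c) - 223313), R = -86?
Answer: I*(-√223287 + √1715022323843965/122033) ≈ -133.17*I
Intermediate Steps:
W(l) = 26 (W(l) = -86 + 112 = 26)
Z = 171840/122033 (Z = -171840/(-122033) = -171840*(-1/122033) = 171840/122033 ≈ 1.4081)
S = I*√223287 (S = √(26 - 223313) = √(-223287) = I*√223287 ≈ 472.53*I)
√(Z + (-35077 - 80088)) - S = √(171840/122033 + (-35077 - 80088)) - I*√223287 = √(171840/122033 - 115165) - I*√223287 = √(-14053758605/122033) - I*√223287 = I*√1715022323843965/122033 - I*√223287 = -I*√223287 + I*√1715022323843965/122033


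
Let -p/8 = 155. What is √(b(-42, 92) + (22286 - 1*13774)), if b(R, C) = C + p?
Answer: 2*√1841 ≈ 85.814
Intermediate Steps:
p = -1240 (p = -8*155 = -1240)
b(R, C) = -1240 + C (b(R, C) = C - 1240 = -1240 + C)
√(b(-42, 92) + (22286 - 1*13774)) = √((-1240 + 92) + (22286 - 1*13774)) = √(-1148 + (22286 - 13774)) = √(-1148 + 8512) = √7364 = 2*√1841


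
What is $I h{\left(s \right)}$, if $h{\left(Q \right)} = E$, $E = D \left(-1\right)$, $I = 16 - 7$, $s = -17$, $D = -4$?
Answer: $36$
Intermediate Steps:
$I = 9$ ($I = 16 - 7 = 9$)
$E = 4$ ($E = \left(-4\right) \left(-1\right) = 4$)
$h{\left(Q \right)} = 4$
$I h{\left(s \right)} = 9 \cdot 4 = 36$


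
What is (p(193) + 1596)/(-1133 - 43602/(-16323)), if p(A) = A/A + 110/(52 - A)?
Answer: -1224589547/867166779 ≈ -1.4122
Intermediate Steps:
p(A) = 1 + 110/(52 - A)
(p(193) + 1596)/(-1133 - 43602/(-16323)) = ((-162 + 193)/(-52 + 193) + 1596)/(-1133 - 43602/(-16323)) = (31/141 + 1596)/(-1133 - 43602*(-1/16323)) = ((1/141)*31 + 1596)/(-1133 + 14534/5441) = (31/141 + 1596)/(-6150119/5441) = (225067/141)*(-5441/6150119) = -1224589547/867166779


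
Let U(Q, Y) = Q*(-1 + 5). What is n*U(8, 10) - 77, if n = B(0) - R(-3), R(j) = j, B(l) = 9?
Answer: 307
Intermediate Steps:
U(Q, Y) = 4*Q (U(Q, Y) = Q*4 = 4*Q)
n = 12 (n = 9 - 1*(-3) = 9 + 3 = 12)
n*U(8, 10) - 77 = 12*(4*8) - 77 = 12*32 - 77 = 384 - 77 = 307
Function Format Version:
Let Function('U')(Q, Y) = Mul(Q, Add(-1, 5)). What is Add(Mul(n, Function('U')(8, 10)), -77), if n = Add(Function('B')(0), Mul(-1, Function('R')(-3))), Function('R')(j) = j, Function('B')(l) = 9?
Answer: 307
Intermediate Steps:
Function('U')(Q, Y) = Mul(4, Q) (Function('U')(Q, Y) = Mul(Q, 4) = Mul(4, Q))
n = 12 (n = Add(9, Mul(-1, -3)) = Add(9, 3) = 12)
Add(Mul(n, Function('U')(8, 10)), -77) = Add(Mul(12, Mul(4, 8)), -77) = Add(Mul(12, 32), -77) = Add(384, -77) = 307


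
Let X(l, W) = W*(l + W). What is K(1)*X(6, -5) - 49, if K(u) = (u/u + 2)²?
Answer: -94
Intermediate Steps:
K(u) = 9 (K(u) = (1 + 2)² = 3² = 9)
X(l, W) = W*(W + l)
K(1)*X(6, -5) - 49 = 9*(-5*(-5 + 6)) - 49 = 9*(-5*1) - 49 = 9*(-5) - 49 = -45 - 49 = -94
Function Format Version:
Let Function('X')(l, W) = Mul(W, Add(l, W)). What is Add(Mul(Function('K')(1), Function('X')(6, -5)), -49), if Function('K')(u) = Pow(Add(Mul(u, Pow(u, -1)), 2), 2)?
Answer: -94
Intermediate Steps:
Function('K')(u) = 9 (Function('K')(u) = Pow(Add(1, 2), 2) = Pow(3, 2) = 9)
Function('X')(l, W) = Mul(W, Add(W, l))
Add(Mul(Function('K')(1), Function('X')(6, -5)), -49) = Add(Mul(9, Mul(-5, Add(-5, 6))), -49) = Add(Mul(9, Mul(-5, 1)), -49) = Add(Mul(9, -5), -49) = Add(-45, -49) = -94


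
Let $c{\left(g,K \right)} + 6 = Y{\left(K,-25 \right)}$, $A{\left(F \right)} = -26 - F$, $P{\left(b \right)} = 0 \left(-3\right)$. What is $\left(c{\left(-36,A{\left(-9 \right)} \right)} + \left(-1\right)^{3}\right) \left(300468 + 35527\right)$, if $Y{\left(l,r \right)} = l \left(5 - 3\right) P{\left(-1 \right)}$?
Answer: $-2351965$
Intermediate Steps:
$P{\left(b \right)} = 0$
$Y{\left(l,r \right)} = 0$ ($Y{\left(l,r \right)} = l \left(5 - 3\right) 0 = l 2 \cdot 0 = 2 l 0 = 0$)
$c{\left(g,K \right)} = -6$ ($c{\left(g,K \right)} = -6 + 0 = -6$)
$\left(c{\left(-36,A{\left(-9 \right)} \right)} + \left(-1\right)^{3}\right) \left(300468 + 35527\right) = \left(-6 + \left(-1\right)^{3}\right) \left(300468 + 35527\right) = \left(-6 - 1\right) 335995 = \left(-7\right) 335995 = -2351965$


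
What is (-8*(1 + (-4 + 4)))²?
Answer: 64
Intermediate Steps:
(-8*(1 + (-4 + 4)))² = (-8*(1 + 0))² = (-8*1)² = (-8)² = 64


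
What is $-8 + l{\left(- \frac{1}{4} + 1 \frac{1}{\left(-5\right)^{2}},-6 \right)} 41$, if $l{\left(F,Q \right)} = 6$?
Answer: $238$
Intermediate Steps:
$-8 + l{\left(- \frac{1}{4} + 1 \frac{1}{\left(-5\right)^{2}},-6 \right)} 41 = -8 + 6 \cdot 41 = -8 + 246 = 238$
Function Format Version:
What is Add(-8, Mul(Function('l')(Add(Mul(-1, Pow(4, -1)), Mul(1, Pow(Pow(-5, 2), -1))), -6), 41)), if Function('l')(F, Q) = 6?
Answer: 238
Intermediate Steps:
Add(-8, Mul(Function('l')(Add(Mul(-1, Pow(4, -1)), Mul(1, Pow(Pow(-5, 2), -1))), -6), 41)) = Add(-8, Mul(6, 41)) = Add(-8, 246) = 238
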